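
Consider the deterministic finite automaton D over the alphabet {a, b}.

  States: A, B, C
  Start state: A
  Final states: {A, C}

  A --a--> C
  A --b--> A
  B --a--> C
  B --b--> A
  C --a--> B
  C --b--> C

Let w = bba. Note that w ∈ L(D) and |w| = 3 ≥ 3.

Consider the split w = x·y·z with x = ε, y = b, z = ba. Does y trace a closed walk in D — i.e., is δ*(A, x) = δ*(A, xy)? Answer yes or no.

Run of D on the first 1 characters of w = b:
  step 0: A  (start)
  step 1: A  (read b: A→A)

After x (step 0): A. After xy (step 1): A.
They match, so y = b drives D around a cycle from A back to itself; pumping y any number of times keeps D in A before reading z, and xyⁱz ∈ L(D) for every i ≥ 0.

yes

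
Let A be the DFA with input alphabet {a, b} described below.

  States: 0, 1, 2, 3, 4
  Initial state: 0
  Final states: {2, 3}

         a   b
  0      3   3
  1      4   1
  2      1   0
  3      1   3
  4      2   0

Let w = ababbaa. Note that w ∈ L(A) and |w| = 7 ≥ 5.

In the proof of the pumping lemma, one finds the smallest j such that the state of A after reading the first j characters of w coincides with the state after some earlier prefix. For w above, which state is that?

3

Run of A on w = a b a b b a a:
  step 0: 0  (start)
  step 1: 3  (read a: 0→3)
  step 2: 3  (read b: 3→3)   ← first repeat (3 seen earlier)
  step 3: 1  (read a: 3→1)
  step 4: 1  (read b: 1→1)
  step 5: 1  (read b: 1→1)
  step 6: 4  (read a: 1→4)
  step 7: 2  (read a: 4→2)

The earliest repeat is at step j = 2: A is in 3, which it already visited at step i = 1.
Pumping length from the standard proof: p = 5 (the number of states). The repeated state found above gives |xy| = j ≤ 5 and |y| = j − i ≥ 1.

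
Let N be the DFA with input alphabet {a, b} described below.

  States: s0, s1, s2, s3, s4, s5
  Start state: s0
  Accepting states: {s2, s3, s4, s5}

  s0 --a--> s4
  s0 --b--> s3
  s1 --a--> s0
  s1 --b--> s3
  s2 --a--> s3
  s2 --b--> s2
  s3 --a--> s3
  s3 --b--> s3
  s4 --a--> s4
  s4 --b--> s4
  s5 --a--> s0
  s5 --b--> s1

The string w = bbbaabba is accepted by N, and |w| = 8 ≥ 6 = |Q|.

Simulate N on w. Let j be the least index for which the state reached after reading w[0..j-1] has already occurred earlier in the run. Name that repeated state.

State sequence: s0 -b-> s3 -b-> s3 -b-> s3 -a-> s3 -a-> s3 -b-> s3 -b-> s3 -a-> s3
First repeat at step 2: s3 was already visited.

The earliest repeat is at step j = 2: N is in s3, which it already visited at step i = 1.
Since N has 6 states, any run of length ≥ 6 visits 6+1 states, so by pigeonhole some state repeats within the first 6 steps — that repeat gives the pumpable loop.

s3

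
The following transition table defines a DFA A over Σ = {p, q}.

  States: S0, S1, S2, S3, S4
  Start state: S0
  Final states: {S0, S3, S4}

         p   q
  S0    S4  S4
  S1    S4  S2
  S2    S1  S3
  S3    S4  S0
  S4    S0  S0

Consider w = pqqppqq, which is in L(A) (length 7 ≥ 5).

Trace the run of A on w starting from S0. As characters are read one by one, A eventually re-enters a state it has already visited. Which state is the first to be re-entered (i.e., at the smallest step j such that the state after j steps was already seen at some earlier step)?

S0

State sequence: S0 -p-> S4 -q-> S0 -q-> S4 -p-> S0 -p-> S4 -q-> S0 -q-> S4
First repeat at step 2: S0 was already visited.

The earliest repeat is at step j = 2: A is in S0, which it already visited at step i = 0.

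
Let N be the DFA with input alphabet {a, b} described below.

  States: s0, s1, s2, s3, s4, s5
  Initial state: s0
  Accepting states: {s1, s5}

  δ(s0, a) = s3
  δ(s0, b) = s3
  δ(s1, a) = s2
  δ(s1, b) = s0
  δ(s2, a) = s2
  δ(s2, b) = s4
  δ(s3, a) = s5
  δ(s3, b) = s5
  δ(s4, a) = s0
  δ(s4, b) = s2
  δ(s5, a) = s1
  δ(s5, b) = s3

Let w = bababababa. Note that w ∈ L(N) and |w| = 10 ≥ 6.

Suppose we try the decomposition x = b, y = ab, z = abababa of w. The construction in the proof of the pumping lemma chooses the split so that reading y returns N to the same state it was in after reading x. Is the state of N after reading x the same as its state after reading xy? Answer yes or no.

State sequence: s0 -b-> s3 -a-> s5 -b-> s3

After x (step 1): s3. After xy (step 3): s3.
They match, so y = ab drives N around a cycle from s3 back to itself; pumping y any number of times keeps N in s3 before reading z, and xyⁱz ∈ L(N) for every i ≥ 0.

yes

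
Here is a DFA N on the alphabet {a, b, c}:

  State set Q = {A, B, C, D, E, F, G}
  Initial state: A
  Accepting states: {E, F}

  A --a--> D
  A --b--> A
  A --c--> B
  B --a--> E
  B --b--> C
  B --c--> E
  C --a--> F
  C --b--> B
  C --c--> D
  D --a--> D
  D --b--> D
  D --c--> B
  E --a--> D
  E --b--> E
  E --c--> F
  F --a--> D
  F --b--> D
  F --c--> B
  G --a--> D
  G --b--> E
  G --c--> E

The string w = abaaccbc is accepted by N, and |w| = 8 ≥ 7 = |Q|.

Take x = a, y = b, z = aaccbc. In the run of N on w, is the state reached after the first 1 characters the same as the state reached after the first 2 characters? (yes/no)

yes

State sequence: A -a-> D -b-> D

After x (step 1): D. After xy (step 2): D.
They match, so y = b drives N around a cycle from D back to itself; pumping y any number of times keeps N in D before reading z, and xyⁱz ∈ L(N) for every i ≥ 0.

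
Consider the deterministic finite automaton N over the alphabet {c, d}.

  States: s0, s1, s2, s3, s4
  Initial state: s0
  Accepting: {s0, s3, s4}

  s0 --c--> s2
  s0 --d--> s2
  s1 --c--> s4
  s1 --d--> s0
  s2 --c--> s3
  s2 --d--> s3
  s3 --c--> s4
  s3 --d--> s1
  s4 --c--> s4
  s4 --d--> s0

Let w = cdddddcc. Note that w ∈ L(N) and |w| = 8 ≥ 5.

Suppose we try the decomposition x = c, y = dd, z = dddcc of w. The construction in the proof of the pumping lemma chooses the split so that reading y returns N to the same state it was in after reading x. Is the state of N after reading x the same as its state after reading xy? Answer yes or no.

no

State sequence: s0 -c-> s2 -d-> s3 -d-> s1

After x (step 1): s2. After xy (step 3): s1.
They differ (s2 ≠ s1), so y is not a cycle from the state after x; this split is not the one the pumping-lemma construction produces, and pumping y need not keep the string in L(N).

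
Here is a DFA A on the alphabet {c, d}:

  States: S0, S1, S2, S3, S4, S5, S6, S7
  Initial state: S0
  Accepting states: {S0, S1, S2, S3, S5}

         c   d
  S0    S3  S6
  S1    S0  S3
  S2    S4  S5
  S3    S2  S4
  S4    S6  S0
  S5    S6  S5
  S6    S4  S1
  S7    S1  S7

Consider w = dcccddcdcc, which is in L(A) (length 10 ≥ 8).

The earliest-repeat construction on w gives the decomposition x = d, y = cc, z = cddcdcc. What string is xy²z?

xy^2z = d·cc·cc·cddcdcc = dcccccddcdcc.
Reading y = cc takes A from S6 back to S6, so after x·y·y the machine is still in S6, and z then leads to the accepting state S2. Hence dcccccddcdcc ∈ L(A).

dcccccddcdcc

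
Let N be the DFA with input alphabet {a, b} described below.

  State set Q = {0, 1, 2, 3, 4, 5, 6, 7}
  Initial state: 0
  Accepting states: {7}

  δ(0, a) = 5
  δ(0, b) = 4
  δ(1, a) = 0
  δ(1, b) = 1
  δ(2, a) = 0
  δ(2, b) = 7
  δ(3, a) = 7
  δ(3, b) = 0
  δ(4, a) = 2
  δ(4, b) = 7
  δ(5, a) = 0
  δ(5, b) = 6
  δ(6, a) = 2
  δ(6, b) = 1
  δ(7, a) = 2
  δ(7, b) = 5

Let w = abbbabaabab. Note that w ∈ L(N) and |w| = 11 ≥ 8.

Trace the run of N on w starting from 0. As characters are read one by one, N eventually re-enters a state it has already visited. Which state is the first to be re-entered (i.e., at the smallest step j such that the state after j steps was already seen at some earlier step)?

1

State sequence: 0 -a-> 5 -b-> 6 -b-> 1 -b-> 1 -a-> 0 -b-> 4 -a-> 2 -a-> 0 -b-> 4 -a-> 2 -b-> 7
First repeat at step 4: 1 was already visited.

The earliest repeat is at step j = 4: N is in 1, which it already visited at step i = 3.
With |Q| = 8, pigeonhole forces a state repeat no later than step 8; the substring read between the first and second visits to that state can be pumped.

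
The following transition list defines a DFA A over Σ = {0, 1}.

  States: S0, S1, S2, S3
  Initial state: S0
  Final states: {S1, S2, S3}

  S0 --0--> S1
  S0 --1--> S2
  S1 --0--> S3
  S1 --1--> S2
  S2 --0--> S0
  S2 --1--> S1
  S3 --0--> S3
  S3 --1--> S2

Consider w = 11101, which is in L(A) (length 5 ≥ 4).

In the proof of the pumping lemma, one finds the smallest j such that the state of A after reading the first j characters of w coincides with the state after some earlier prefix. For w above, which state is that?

State sequence: S0 -1-> S2 -1-> S1 -1-> S2 -0-> S0 -1-> S2
First repeat at step 3: S2 was already visited.

The earliest repeat is at step j = 3: A is in S2, which it already visited at step i = 1.
Pumping length from the standard proof: p = 4 (the number of states). The repeated state found above gives |xy| = j ≤ 4 and |y| = j − i ≥ 1.

S2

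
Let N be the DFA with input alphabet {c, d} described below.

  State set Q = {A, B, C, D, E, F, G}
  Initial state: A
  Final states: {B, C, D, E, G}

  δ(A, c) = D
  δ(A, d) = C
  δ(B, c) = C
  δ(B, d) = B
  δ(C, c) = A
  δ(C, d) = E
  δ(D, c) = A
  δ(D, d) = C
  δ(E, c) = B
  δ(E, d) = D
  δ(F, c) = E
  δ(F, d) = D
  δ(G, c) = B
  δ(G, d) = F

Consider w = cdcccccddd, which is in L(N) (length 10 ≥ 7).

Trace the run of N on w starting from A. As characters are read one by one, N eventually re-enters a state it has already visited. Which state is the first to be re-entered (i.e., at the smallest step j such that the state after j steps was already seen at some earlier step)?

Run of N on w = c d c c c c c d d d:
  step 0: A  (start)
  step 1: D  (read c: A→D)
  step 2: C  (read d: D→C)
  step 3: A  (read c: C→A)   ← first repeat (A seen earlier)
  step 4: D  (read c: A→D)
  step 5: A  (read c: D→A)
  step 6: D  (read c: A→D)
  step 7: A  (read c: D→A)
  step 8: C  (read d: A→C)
  step 9: E  (read d: C→E)
  step 10: D  (read d: E→D)

The earliest repeat is at step j = 3: N is in A, which it already visited at step i = 0.
With |Q| = 7, pigeonhole forces a state repeat no later than step 7; the substring read between the first and second visits to that state can be pumped.

A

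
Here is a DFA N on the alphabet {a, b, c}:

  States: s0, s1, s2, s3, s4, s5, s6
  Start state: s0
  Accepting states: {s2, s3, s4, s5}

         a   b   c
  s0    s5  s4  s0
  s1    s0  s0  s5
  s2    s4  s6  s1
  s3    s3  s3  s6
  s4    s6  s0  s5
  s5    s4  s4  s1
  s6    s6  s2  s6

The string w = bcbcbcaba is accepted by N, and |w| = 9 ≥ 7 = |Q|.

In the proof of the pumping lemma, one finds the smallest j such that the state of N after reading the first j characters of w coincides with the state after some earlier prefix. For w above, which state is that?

s4

Run of N on w = b c b c b c a b a:
  step 0: s0  (start)
  step 1: s4  (read b: s0→s4)
  step 2: s5  (read c: s4→s5)
  step 3: s4  (read b: s5→s4)   ← first repeat (s4 seen earlier)
  step 4: s5  (read c: s4→s5)
  step 5: s4  (read b: s5→s4)
  step 6: s5  (read c: s4→s5)
  step 7: s4  (read a: s5→s4)
  step 8: s0  (read b: s4→s0)
  step 9: s5  (read a: s0→s5)

The earliest repeat is at step j = 3: N is in s4, which it already visited at step i = 1.
With |Q| = 7, pigeonhole forces a state repeat no later than step 7; the substring read between the first and second visits to that state can be pumped.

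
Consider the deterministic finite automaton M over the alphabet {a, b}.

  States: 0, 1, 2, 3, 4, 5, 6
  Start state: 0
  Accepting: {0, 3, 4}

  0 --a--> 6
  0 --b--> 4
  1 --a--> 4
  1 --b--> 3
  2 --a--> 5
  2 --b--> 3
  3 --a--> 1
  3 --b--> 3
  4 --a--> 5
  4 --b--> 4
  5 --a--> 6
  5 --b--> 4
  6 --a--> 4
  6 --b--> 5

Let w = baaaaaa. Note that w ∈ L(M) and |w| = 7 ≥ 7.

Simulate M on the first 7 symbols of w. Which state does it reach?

Run of M on the first 7 characters of w = b a a a a a a:
  step 0: 0  (start)
  step 1: 4  (read b: 0→4)
  step 2: 5  (read a: 4→5)
  step 3: 6  (read a: 5→6)
  step 4: 4  (read a: 6→4)
  step 5: 5  (read a: 4→5)
  step 6: 6  (read a: 5→6)
  step 7: 4  (read a: 6→4)

After reading 7 characters, M is in state 4.
(This kind of state-tracing is the core of the pumping-lemma construction: with 7 states, pigeonhole forces a repeat within the first 7 steps.)

4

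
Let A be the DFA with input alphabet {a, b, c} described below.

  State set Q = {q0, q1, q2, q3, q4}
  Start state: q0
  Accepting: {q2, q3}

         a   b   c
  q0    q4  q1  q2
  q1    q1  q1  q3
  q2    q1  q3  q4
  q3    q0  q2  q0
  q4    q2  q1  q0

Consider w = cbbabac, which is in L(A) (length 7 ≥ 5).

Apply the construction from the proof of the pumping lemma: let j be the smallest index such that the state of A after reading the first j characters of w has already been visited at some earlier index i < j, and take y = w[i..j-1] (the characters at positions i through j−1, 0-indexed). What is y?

bb

State sequence: q0 -c-> q2 -b-> q3 -b-> q2 -a-> q1 -b-> q1 -a-> q1 -c-> q3
First repeat at step 3: q2 was already visited.

So i = 1, j = 3, giving x = w[0:1] = c, y = w[1:3] = bb, z = w[3:7] = abac.
Check: |xy| = 3 ≤ 5 and |y| = 2 ≥ 1. Reading y takes A from q2 back to q2, so every xyⁱz is accepted.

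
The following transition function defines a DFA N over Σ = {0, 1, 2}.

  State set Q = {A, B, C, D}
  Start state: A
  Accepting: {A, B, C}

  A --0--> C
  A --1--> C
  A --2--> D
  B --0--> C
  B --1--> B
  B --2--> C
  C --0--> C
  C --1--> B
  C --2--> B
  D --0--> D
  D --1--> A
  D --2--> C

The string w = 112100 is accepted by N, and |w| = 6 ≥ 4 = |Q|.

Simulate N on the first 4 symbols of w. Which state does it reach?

State sequence: A -1-> C -1-> B -2-> C -1-> B

After reading 4 characters, N is in state B.
(This kind of state-tracing is the core of the pumping-lemma construction: with 4 states, pigeonhole forces a repeat within the first 4 steps.)

B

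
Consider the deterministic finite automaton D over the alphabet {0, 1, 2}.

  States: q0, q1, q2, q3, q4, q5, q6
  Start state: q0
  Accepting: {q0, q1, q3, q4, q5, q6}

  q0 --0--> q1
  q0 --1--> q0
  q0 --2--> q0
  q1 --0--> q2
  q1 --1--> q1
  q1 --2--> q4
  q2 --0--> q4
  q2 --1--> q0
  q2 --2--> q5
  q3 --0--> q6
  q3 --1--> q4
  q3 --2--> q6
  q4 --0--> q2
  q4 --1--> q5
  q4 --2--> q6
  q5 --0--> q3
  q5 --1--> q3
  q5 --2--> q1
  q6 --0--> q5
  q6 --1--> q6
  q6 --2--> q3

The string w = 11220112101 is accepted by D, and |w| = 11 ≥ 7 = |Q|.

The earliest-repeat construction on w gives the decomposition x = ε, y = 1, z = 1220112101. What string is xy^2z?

xy^2z = ε·1·1·1220112101 = 111220112101.
Reading y = 1 takes D from q0 back to q0, so after x·y·y the machine is still in q0, and z then leads to the accepting state q4. Hence 111220112101 ∈ L(D).

111220112101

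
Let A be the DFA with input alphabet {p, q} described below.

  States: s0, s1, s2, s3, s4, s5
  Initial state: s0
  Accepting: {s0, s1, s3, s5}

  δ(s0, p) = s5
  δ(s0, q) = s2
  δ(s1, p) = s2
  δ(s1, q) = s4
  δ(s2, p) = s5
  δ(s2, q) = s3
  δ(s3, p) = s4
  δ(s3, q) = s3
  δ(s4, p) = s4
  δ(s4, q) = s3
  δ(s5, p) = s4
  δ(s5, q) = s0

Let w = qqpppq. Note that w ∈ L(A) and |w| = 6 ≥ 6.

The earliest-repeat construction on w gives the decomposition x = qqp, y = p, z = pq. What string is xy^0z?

xy⁰z = xz = qqp·pq = qqppq.
Reading y = p takes A from s4 back to s4, so after x the machine is still in s4, and z then leads to the accepting state s3. Hence qqppq ∈ L(A).

qqppq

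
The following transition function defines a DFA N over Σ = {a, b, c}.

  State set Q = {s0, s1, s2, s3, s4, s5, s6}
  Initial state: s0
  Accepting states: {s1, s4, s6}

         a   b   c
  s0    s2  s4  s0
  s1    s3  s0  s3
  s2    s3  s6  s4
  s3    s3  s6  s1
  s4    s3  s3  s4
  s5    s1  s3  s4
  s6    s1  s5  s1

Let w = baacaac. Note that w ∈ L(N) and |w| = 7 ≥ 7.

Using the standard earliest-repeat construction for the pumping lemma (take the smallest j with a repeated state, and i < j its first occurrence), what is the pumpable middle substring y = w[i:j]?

a

Run of N on w = b a a c a a c:
  step 0: s0  (start)
  step 1: s4  (read b: s0→s4)
  step 2: s3  (read a: s4→s3)
  step 3: s3  (read a: s3→s3)   ← first repeat (s3 seen earlier)
  step 4: s1  (read c: s3→s1)
  step 5: s3  (read a: s1→s3)
  step 6: s3  (read a: s3→s3)
  step 7: s1  (read c: s3→s1)

So i = 2, j = 3, giving x = w[0:2] = ba, y = w[2:3] = a, z = w[3:7] = caac.
Check: |xy| = 3 ≤ 7 and |y| = 1 ≥ 1. Reading y takes N from s3 back to s3, so every xyⁱz is accepted.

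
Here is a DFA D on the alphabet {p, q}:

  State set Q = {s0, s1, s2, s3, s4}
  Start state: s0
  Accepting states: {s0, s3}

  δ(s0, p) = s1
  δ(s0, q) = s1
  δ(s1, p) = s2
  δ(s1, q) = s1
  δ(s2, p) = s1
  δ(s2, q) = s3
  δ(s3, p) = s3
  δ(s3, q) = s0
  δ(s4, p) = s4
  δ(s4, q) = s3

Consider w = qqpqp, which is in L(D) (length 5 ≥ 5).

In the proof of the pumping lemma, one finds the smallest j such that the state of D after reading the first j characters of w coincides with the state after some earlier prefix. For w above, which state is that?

State sequence: s0 -q-> s1 -q-> s1 -p-> s2 -q-> s3 -p-> s3
First repeat at step 2: s1 was already visited.

The earliest repeat is at step j = 2: D is in s1, which it already visited at step i = 1.
Since D has 5 states, any run of length ≥ 5 visits 5+1 states, so by pigeonhole some state repeats within the first 5 steps — that repeat gives the pumpable loop.

s1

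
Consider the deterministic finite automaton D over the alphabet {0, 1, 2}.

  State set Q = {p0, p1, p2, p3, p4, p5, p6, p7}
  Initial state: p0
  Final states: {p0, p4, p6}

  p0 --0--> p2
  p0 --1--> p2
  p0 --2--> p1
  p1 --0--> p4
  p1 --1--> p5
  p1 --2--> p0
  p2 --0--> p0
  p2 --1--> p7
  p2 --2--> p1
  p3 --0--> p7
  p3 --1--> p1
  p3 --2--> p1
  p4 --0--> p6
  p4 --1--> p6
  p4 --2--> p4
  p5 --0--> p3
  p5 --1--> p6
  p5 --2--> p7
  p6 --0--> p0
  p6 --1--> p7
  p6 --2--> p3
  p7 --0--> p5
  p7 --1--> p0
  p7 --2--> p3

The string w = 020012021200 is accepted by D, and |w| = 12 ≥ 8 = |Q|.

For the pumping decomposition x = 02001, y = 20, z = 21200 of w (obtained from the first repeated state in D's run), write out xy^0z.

xy⁰z = xz = 02001·21200 = 0200121200.
Reading y = 20 takes D from p7 back to p7, so after x the machine is still in p7, and z then leads to the accepting state p0. Hence 0200121200 ∈ L(D).

0200121200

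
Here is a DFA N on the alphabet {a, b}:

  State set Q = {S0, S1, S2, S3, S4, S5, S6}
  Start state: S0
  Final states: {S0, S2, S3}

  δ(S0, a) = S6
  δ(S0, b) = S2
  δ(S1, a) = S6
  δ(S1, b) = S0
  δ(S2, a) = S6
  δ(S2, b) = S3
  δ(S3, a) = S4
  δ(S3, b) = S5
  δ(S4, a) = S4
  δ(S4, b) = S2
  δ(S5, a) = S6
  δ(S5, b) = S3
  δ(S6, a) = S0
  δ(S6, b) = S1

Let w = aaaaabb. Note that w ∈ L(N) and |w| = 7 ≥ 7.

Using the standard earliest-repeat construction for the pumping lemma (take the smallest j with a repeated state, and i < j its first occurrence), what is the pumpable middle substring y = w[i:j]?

Run of N on w = a a a a a b b:
  step 0: S0  (start)
  step 1: S6  (read a: S0→S6)
  step 2: S0  (read a: S6→S0)   ← first repeat (S0 seen earlier)
  step 3: S6  (read a: S0→S6)
  step 4: S0  (read a: S6→S0)
  step 5: S6  (read a: S0→S6)
  step 6: S1  (read b: S6→S1)
  step 7: S0  (read b: S1→S0)

So i = 0, j = 2, giving x = w[0:0] = ε, y = w[0:2] = aa, z = w[2:7] = aaabb.
Check: |xy| = 2 ≤ 7 and |y| = 2 ≥ 1. Reading y takes N from S0 back to S0, so every xyⁱz is accepted.
The DFA has 7 states, so the proof of the pumping lemma guarantees a repeated state among the first 7+1 visited; the segment between the two visits is the pumpable y.

aa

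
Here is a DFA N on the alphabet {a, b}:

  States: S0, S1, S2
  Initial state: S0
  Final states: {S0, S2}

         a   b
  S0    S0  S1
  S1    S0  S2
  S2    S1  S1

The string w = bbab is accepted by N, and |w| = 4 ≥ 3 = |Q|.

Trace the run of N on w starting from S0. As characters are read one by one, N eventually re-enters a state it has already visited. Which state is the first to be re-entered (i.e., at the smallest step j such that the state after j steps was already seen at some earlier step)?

State sequence: S0 -b-> S1 -b-> S2 -a-> S1 -b-> S2
First repeat at step 3: S1 was already visited.

The earliest repeat is at step j = 3: N is in S1, which it already visited at step i = 1.

S1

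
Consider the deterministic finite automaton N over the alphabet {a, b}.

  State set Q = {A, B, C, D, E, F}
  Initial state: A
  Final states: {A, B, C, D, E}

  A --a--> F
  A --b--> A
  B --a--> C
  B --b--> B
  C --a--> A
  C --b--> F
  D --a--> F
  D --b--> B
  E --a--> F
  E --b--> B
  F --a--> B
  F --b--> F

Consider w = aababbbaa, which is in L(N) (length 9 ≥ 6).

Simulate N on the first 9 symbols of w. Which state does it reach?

Run of N on the first 9 characters of w = a a b a b b b a a:
  step 0: A  (start)
  step 1: F  (read a: A→F)
  step 2: B  (read a: F→B)
  step 3: B  (read b: B→B)
  step 4: C  (read a: B→C)
  step 5: F  (read b: C→F)
  step 6: F  (read b: F→F)
  step 7: F  (read b: F→F)
  step 8: B  (read a: F→B)
  step 9: C  (read a: B→C)

After reading 9 characters, N is in state C.

C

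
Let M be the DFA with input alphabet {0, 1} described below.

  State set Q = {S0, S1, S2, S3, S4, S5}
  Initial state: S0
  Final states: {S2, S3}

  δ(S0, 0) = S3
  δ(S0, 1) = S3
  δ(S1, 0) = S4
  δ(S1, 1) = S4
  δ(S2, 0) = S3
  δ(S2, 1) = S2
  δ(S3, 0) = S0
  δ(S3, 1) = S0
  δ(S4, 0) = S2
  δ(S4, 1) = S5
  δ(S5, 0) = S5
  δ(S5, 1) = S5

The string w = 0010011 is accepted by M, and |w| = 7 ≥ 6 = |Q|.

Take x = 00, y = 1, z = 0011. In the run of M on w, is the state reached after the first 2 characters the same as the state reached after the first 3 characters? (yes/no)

Run of M on the first 3 characters of w = 0 0 1:
  step 0: S0  (start)
  step 1: S3  (read 0: S0→S3)
  step 2: S0  (read 0: S3→S0)
  step 3: S3  (read 1: S0→S3)

After x (step 2): S0. After xy (step 3): S3.
They differ (S0 ≠ S3), so y is not a cycle from the state after x; this split is not the one the pumping-lemma construction produces, and pumping y need not keep the string in L(M).

no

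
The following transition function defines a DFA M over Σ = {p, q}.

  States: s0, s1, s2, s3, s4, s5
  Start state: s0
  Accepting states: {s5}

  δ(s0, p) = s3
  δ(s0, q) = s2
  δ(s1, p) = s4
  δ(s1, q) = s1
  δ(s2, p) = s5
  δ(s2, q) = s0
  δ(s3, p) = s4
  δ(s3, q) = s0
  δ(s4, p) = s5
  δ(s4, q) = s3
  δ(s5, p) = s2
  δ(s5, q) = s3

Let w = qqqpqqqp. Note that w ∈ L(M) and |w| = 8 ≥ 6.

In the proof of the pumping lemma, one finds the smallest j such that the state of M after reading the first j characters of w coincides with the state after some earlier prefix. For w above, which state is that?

s0

Run of M on w = q q q p q q q p:
  step 0: s0  (start)
  step 1: s2  (read q: s0→s2)
  step 2: s0  (read q: s2→s0)   ← first repeat (s0 seen earlier)
  step 3: s2  (read q: s0→s2)
  step 4: s5  (read p: s2→s5)
  step 5: s3  (read q: s5→s3)
  step 6: s0  (read q: s3→s0)
  step 7: s2  (read q: s0→s2)
  step 8: s5  (read p: s2→s5)

The earliest repeat is at step j = 2: M is in s0, which it already visited at step i = 0.
The DFA has 6 states, so the proof of the pumping lemma guarantees a repeated state among the first 6+1 visited; the segment between the two visits is the pumpable y.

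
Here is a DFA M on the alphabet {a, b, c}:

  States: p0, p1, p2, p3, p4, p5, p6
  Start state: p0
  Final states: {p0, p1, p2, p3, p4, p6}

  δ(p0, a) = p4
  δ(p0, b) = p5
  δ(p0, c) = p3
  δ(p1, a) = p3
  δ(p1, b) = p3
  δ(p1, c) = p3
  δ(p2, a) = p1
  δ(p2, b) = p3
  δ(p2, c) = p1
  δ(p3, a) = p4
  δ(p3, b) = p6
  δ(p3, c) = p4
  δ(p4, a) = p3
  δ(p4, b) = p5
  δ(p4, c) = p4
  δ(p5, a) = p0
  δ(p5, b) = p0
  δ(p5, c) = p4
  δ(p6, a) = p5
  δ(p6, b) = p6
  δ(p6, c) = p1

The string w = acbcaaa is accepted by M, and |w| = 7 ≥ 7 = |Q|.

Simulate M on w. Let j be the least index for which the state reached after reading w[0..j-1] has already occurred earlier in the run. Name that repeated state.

p4

State sequence: p0 -a-> p4 -c-> p4 -b-> p5 -c-> p4 -a-> p3 -a-> p4 -a-> p3
First repeat at step 2: p4 was already visited.

The earliest repeat is at step j = 2: M is in p4, which it already visited at step i = 1.
With |Q| = 7, pigeonhole forces a state repeat no later than step 7; the substring read between the first and second visits to that state can be pumped.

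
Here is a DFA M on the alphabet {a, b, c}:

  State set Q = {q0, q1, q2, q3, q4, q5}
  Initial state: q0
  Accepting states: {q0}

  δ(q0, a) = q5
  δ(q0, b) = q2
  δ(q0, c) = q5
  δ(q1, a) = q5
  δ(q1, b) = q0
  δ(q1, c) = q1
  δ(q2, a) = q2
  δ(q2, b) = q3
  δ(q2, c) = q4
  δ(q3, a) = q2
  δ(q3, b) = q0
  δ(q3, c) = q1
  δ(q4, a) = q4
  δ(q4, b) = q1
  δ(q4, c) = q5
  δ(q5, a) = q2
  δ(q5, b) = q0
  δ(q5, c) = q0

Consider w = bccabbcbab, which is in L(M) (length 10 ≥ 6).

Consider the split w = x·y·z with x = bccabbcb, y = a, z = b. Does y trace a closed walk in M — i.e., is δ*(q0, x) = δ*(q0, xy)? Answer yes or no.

no

State sequence: q0 -b-> q2 -c-> q4 -c-> q5 -a-> q2 -b-> q3 -b-> q0 -c-> q5 -b-> q0 -a-> q5

After x (step 8): q0. After xy (step 9): q5.
They differ (q0 ≠ q5), so y is not a cycle from the state after x; this split is not the one the pumping-lemma construction produces, and pumping y need not keep the string in L(M).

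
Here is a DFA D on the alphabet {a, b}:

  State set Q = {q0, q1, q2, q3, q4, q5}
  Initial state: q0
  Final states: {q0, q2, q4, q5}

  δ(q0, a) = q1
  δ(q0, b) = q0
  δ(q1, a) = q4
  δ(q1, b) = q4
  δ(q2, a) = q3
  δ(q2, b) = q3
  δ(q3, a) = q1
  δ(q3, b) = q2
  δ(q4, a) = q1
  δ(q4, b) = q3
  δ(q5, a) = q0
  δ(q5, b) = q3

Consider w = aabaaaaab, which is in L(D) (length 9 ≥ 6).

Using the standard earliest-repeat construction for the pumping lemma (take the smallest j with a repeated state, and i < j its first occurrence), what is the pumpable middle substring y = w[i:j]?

Run of D on w = a a b a a a a a b:
  step 0: q0  (start)
  step 1: q1  (read a: q0→q1)
  step 2: q4  (read a: q1→q4)
  step 3: q3  (read b: q4→q3)
  step 4: q1  (read a: q3→q1)   ← first repeat (q1 seen earlier)
  step 5: q4  (read a: q1→q4)
  step 6: q1  (read a: q4→q1)
  step 7: q4  (read a: q1→q4)
  step 8: q1  (read a: q4→q1)
  step 9: q4  (read b: q1→q4)

So i = 1, j = 4, giving x = w[0:1] = a, y = w[1:4] = aba, z = w[4:9] = aaaab.
Check: |xy| = 4 ≤ 6 and |y| = 3 ≥ 1. Reading y takes D from q1 back to q1, so every xyⁱz is accepted.
The DFA has 6 states, so the proof of the pumping lemma guarantees a repeated state among the first 6+1 visited; the segment between the two visits is the pumpable y.

aba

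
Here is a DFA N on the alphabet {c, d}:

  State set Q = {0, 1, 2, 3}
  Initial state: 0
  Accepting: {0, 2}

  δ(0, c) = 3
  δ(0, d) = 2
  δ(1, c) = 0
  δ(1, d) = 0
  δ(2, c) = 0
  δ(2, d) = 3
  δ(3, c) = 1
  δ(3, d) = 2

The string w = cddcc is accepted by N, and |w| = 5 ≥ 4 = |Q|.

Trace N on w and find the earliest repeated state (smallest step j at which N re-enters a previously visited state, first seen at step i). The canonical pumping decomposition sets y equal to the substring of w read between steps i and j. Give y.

Run of N on w = c d d c c:
  step 0: 0  (start)
  step 1: 3  (read c: 0→3)
  step 2: 2  (read d: 3→2)
  step 3: 3  (read d: 2→3)   ← first repeat (3 seen earlier)
  step 4: 1  (read c: 3→1)
  step 5: 0  (read c: 1→0)

So i = 1, j = 3, giving x = w[0:1] = c, y = w[1:3] = dd, z = w[3:5] = cc.
Check: |xy| = 3 ≤ 4 and |y| = 2 ≥ 1. Reading y takes N from 3 back to 3, so every xyⁱz is accepted.

dd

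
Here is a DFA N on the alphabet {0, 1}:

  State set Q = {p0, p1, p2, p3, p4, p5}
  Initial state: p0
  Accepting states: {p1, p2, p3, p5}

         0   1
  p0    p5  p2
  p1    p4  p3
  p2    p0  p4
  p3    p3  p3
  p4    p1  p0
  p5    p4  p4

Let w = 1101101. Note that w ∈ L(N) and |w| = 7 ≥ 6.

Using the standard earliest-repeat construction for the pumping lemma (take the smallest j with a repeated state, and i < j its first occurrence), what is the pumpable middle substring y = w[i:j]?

1

State sequence: p0 -1-> p2 -1-> p4 -0-> p1 -1-> p3 -1-> p3 -0-> p3 -1-> p3
First repeat at step 5: p3 was already visited.

So i = 4, j = 5, giving x = w[0:4] = 1101, y = w[4:5] = 1, z = w[5:7] = 01.
Check: |xy| = 5 ≤ 6 and |y| = 1 ≥ 1. Reading y takes N from p3 back to p3, so every xyⁱz is accepted.
The DFA has 6 states, so the proof of the pumping lemma guarantees a repeated state among the first 6+1 visited; the segment between the two visits is the pumpable y.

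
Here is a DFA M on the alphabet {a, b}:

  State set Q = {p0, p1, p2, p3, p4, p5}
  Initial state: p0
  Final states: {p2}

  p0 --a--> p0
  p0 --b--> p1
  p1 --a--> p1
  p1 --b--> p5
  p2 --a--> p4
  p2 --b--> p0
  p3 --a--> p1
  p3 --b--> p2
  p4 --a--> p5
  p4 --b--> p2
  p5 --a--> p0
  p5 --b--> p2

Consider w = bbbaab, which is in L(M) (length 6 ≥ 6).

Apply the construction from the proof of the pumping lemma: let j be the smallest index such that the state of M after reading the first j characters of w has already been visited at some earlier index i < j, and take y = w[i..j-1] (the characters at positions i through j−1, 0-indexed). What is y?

baa

State sequence: p0 -b-> p1 -b-> p5 -b-> p2 -a-> p4 -a-> p5 -b-> p2
First repeat at step 5: p5 was already visited.

So i = 2, j = 5, giving x = w[0:2] = bb, y = w[2:5] = baa, z = w[5:6] = b.
Check: |xy| = 5 ≤ 6 and |y| = 3 ≥ 1. Reading y takes M from p5 back to p5, so every xyⁱz is accepted.
With |Q| = 6, pigeonhole forces a state repeat no later than step 6; the substring read between the first and second visits to that state can be pumped.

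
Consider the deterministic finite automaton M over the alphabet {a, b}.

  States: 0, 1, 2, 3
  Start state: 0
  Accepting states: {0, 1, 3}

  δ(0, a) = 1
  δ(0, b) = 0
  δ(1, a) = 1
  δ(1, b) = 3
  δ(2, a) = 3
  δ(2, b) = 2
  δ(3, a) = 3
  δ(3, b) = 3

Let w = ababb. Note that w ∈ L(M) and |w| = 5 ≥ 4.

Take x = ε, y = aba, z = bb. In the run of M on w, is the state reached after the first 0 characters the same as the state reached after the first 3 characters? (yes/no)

Run of M on the first 3 characters of w = a b a:
  step 0: 0  (start)
  step 1: 1  (read a: 0→1)
  step 2: 3  (read b: 1→3)
  step 3: 3  (read a: 3→3)

After x (step 0): 0. After xy (step 3): 3.
They differ (0 ≠ 3), so y is not a cycle from the state after x; this split is not the one the pumping-lemma construction produces, and pumping y need not keep the string in L(M).

no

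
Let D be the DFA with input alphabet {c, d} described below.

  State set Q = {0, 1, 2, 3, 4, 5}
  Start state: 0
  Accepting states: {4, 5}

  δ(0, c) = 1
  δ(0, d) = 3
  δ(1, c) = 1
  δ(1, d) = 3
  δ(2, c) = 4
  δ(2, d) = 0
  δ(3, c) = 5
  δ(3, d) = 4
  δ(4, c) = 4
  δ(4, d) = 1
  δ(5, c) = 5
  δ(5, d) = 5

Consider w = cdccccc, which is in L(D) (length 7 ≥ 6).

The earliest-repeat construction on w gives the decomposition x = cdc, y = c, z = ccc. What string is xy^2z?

cdcccccc

xy^2z = cdc·c·c·ccc = cdcccccc.
Reading y = c takes D from 5 back to 5, so after x·y·y the machine is still in 5, and z then leads to the accepting state 5. Hence cdcccccc ∈ L(D).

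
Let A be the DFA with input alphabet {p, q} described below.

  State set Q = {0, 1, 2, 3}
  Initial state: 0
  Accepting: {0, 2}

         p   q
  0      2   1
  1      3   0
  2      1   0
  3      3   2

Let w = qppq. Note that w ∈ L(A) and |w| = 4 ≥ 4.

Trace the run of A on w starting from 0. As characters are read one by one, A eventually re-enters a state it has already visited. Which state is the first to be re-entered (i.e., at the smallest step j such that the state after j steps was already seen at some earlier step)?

State sequence: 0 -q-> 1 -p-> 3 -p-> 3 -q-> 2
First repeat at step 3: 3 was already visited.

The earliest repeat is at step j = 3: A is in 3, which it already visited at step i = 2.
Pumping length from the standard proof: p = 4 (the number of states). The repeated state found above gives |xy| = j ≤ 4 and |y| = j − i ≥ 1.

3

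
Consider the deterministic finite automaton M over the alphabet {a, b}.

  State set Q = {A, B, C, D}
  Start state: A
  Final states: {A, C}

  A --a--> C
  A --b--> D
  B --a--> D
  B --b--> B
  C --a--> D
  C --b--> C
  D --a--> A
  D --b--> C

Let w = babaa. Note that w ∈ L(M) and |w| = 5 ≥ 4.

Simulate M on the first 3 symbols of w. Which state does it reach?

Run of M on the first 3 characters of w = b a b:
  step 0: A  (start)
  step 1: D  (read b: A→D)
  step 2: A  (read a: D→A)
  step 3: D  (read b: A→D)

After reading 3 characters, M is in state D.
(This kind of state-tracing is the core of the pumping-lemma construction: with 4 states, pigeonhole forces a repeat within the first 4 steps.)

D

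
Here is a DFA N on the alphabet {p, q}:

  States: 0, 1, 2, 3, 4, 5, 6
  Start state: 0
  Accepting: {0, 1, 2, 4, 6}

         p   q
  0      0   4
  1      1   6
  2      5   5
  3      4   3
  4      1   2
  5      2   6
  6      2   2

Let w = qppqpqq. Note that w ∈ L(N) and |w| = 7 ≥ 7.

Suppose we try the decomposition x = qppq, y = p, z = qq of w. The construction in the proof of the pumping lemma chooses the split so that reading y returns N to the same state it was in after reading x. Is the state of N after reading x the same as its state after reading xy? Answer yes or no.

Run of N on the first 5 characters of w = q p p q p:
  step 0: 0  (start)
  step 1: 4  (read q: 0→4)
  step 2: 1  (read p: 4→1)
  step 3: 1  (read p: 1→1)
  step 4: 6  (read q: 1→6)
  step 5: 2  (read p: 6→2)

After x (step 4): 6. After xy (step 5): 2.
They differ (6 ≠ 2), so y is not a cycle from the state after x; this split is not the one the pumping-lemma construction produces, and pumping y need not keep the string in L(N).

no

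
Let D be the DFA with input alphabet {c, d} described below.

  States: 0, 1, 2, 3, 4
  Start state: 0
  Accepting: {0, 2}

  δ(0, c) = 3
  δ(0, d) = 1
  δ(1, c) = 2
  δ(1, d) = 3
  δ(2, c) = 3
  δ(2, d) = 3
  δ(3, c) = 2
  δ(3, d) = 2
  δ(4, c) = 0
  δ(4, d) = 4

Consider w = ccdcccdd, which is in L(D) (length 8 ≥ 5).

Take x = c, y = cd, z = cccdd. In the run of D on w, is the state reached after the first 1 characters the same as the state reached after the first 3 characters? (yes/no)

Run of D on the first 3 characters of w = c c d:
  step 0: 0  (start)
  step 1: 3  (read c: 0→3)
  step 2: 2  (read c: 3→2)
  step 3: 3  (read d: 2→3)

After x (step 1): 3. After xy (step 3): 3.
They match, so y = cd drives D around a cycle from 3 back to itself; pumping y any number of times keeps D in 3 before reading z, and xyⁱz ∈ L(D) for every i ≥ 0.

yes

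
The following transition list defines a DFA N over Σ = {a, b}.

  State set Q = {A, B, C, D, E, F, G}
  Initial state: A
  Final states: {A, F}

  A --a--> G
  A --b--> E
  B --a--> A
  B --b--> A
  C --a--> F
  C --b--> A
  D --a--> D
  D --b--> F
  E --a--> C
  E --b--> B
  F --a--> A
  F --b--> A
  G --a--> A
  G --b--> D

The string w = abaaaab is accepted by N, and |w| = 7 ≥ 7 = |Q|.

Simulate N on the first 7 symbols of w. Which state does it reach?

F

State sequence: A -a-> G -b-> D -a-> D -a-> D -a-> D -a-> D -b-> F

After reading 7 characters, N is in state F.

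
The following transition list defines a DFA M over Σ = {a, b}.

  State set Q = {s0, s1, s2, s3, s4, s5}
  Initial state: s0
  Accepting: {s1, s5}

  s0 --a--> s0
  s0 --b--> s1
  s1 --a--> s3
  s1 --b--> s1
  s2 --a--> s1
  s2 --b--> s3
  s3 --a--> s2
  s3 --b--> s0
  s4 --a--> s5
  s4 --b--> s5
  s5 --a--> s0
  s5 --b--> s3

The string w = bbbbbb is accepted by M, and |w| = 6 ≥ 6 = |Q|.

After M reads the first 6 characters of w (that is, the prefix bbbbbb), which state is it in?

s1

Run of M on the first 6 characters of w = b b b b b b:
  step 0: s0  (start)
  step 1: s1  (read b: s0→s1)
  step 2: s1  (read b: s1→s1)
  step 3: s1  (read b: s1→s1)
  step 4: s1  (read b: s1→s1)
  step 5: s1  (read b: s1→s1)
  step 6: s1  (read b: s1→s1)

After reading 6 characters, M is in state s1.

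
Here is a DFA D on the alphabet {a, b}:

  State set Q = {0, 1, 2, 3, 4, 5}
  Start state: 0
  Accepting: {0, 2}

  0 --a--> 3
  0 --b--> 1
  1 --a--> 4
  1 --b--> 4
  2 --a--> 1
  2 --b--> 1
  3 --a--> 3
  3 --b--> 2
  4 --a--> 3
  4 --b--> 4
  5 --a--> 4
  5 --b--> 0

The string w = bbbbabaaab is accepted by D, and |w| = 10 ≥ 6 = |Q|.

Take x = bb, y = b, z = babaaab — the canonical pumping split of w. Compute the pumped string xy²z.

bbbbbabaaab

xy^2z = bb·b·b·babaaab = bbbbbabaaab.
Reading y = b takes D from 4 back to 4, so after x·y·y the machine is still in 4, and z then leads to the accepting state 2. Hence bbbbbabaaab ∈ L(D).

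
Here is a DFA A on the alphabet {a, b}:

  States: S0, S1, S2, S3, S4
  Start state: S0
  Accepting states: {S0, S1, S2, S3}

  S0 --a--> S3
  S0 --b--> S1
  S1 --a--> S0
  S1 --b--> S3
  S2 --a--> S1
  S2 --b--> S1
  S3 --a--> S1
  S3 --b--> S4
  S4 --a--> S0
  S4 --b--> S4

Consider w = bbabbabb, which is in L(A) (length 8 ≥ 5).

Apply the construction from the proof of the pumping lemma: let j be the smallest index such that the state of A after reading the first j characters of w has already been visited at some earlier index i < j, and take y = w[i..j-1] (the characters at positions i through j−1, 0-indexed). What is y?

State sequence: S0 -b-> S1 -b-> S3 -a-> S1 -b-> S3 -b-> S4 -a-> S0 -b-> S1 -b-> S3
First repeat at step 3: S1 was already visited.

So i = 1, j = 3, giving x = w[0:1] = b, y = w[1:3] = ba, z = w[3:8] = bbabb.
Check: |xy| = 3 ≤ 5 and |y| = 2 ≥ 1. Reading y takes A from S1 back to S1, so every xyⁱz is accepted.

ba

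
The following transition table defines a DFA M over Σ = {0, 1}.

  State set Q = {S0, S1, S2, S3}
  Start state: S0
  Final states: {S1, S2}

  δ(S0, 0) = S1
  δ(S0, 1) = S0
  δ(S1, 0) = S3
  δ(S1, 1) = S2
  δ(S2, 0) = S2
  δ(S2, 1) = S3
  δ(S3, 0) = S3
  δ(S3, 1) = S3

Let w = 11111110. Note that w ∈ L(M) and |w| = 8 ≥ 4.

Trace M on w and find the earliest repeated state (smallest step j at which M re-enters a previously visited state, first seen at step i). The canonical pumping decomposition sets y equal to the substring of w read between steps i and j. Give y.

State sequence: S0 -1-> S0 -1-> S0 -1-> S0 -1-> S0 -1-> S0 -1-> S0 -1-> S0 -0-> S1
First repeat at step 1: S0 was already visited.

So i = 0, j = 1, giving x = w[0:0] = ε, y = w[0:1] = 1, z = w[1:8] = 1111110.
Check: |xy| = 1 ≤ 4 and |y| = 1 ≥ 1. Reading y takes M from S0 back to S0, so every xyⁱz is accepted.

1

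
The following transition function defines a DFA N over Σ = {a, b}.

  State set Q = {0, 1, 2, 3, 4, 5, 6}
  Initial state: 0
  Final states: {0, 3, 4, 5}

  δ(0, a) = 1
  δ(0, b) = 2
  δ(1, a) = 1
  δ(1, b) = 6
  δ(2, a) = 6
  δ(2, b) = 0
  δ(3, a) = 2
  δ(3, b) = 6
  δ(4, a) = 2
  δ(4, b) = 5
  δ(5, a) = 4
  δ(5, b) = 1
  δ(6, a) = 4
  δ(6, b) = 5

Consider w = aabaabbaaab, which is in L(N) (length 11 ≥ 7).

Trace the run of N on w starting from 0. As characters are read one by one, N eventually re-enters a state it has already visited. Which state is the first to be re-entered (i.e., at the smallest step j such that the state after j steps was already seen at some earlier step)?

1

Run of N on w = a a b a a b b a a a b:
  step 0: 0  (start)
  step 1: 1  (read a: 0→1)
  step 2: 1  (read a: 1→1)   ← first repeat (1 seen earlier)
  step 3: 6  (read b: 1→6)
  step 4: 4  (read a: 6→4)
  step 5: 2  (read a: 4→2)
  step 6: 0  (read b: 2→0)
  step 7: 2  (read b: 0→2)
  step 8: 6  (read a: 2→6)
  step 9: 4  (read a: 6→4)
  step 10: 2  (read a: 4→2)
  step 11: 0  (read b: 2→0)

The earliest repeat is at step j = 2: N is in 1, which it already visited at step i = 1.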